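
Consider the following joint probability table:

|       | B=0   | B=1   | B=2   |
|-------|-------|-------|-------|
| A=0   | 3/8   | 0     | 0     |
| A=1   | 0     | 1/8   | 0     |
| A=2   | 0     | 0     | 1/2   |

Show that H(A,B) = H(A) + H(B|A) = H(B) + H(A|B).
Marginal P(A) (row sums):
  P(A=0) = 3/8 + 0 + 0 = 3/8
  P(A=1) = 0 + 1/8 + 0 = 1/8
  P(A=2) = 0 + 0 + 1/2 = 1/2
Marginal P(B) (column sums):
  P(B=0) = 3/8 + 0 + 0 = 3/8
  P(B=1) = 0 + 1/8 + 0 = 1/8
  P(B=2) = 0 + 0 + 1/2 = 1/2

Decomposition 1: H(A) + H(B|A)
H(A) = -[(3/8)·log₂(3/8) + (1/8)·log₂(1/8) + (1/2)·log₂(1/2)]
  = 0.5306 + 0.3750 + 0.5000
  = 1.4056 bits
H(B|A) = -Σ P(A,B)·log₂ P(B|A), where P(B|A) = P(A,B) / P(A)
  (cells with P(A,B) = 0 contribute 0)
  (A=0,B=0): P(B|A) = (3/8)/(3/8) = 1;  -(3/8)·log₂(1) = 0.0000
  (A=1,B=1): P(B|A) = (1/8)/(1/8) = 1;  -(1/8)·log₂(1) = 0.0000
  (A=2,B=2): P(B|A) = (1/2)/(1/2) = 1;  -(1/2)·log₂(1) = 0.0000
H(B|A) = 0.0000 + 0.0000 + 0.0000
  = 0.0000 bits
H(A) + H(B|A) = 1.4056 + 0.0000 = 1.4056 bits

Decomposition 2: H(B) + H(A|B)
H(B) = -[(3/8)·log₂(3/8) + (1/8)·log₂(1/8) + (1/2)·log₂(1/2)]
  = 0.5306 + 0.3750 + 0.5000
  = 1.4056 bits
H(A|B) = -Σ P(A,B)·log₂ P(A|B), where P(A|B) = P(A,B) / P(B)
  (cells with P(A,B) = 0 contribute 0)
  (A=0,B=0): P(A|B) = (3/8)/(3/8) = 1;  -(3/8)·log₂(1) = 0.0000
  (A=1,B=1): P(A|B) = (1/8)/(1/8) = 1;  -(1/8)·log₂(1) = 0.0000
  (A=2,B=2): P(A|B) = (1/2)/(1/2) = 1;  -(1/2)·log₂(1) = 0.0000
H(A|B) = 0.0000 + 0.0000 + 0.0000
  = 0.0000 bits
H(B) + H(A|B) = 1.4056 + 0.0000 = 1.4056 bits

Direct computation of the joint entropy:
H(A,B) = -[(3/8)·log₂(3/8) + (1/8)·log₂(1/8) + (1/2)·log₂(1/2)]
  = 0.5306 + 0.3750 + 0.5000
  = 1.4056 bits

All three agree: H(A,B) = 1.4056 bits ✓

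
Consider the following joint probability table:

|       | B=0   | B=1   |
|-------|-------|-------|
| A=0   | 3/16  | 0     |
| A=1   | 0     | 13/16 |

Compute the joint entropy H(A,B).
H(A,B) = -Σ P(A,B) log₂ P(A,B), summed over the non-zero cells:
H(A,B) = -[(3/16)·log₂(3/16) + (13/16)·log₂(13/16)]
  = 0.4528 + 0.2434
  = 0.6962 bits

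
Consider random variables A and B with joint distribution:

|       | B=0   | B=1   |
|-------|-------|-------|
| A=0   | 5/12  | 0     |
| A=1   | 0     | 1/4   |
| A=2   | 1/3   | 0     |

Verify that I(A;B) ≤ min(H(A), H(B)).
Marginal P(A) (row sums):
  P(A=0) = 5/12 + 0 = 5/12
  P(A=1) = 0 + 1/4 = 1/4
  P(A=2) = 1/3 + 0 = 1/3
Marginal P(B) (column sums):
  P(B=0) = 5/12 + 0 + 1/3 = 3/4
  P(B=1) = 0 + 1/4 + 0 = 1/4

H(A) = -[(5/12)·log₂(5/12) + (1/4)·log₂(1/4) + (1/3)·log₂(1/3)]
  = 0.5263 + 0.5000 + 0.5283
  = 1.5546 bits
H(B) = -[(3/4)·log₂(3/4) + (1/4)·log₂(1/4)]
  = 0.3113 + 0.5000
  = 0.8113 bits
H(A,B) = -[(5/12)·log₂(5/12) + (1/4)·log₂(1/4) + (1/3)·log₂(1/3)]
  = 0.5263 + 0.5000 + 0.5283
  = 1.5546 bits

I(A;B) = H(A) + H(B) - H(A,B)
  = 1.5546 + 0.8113 - 1.5546
  = 0.8113 bits

min(H(A), H(B)) = min(1.5546, 0.8113) = 0.8113 bits
Since 0.8113 ≤ 0.8113, the bound is satisfied ✓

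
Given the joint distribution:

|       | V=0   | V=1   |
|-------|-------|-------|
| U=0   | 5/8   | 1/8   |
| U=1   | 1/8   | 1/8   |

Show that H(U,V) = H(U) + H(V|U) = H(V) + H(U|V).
Marginal P(U) (row sums):
  P(U=0) = 5/8 + 1/8 = 3/4
  P(U=1) = 1/8 + 1/8 = 1/4
Marginal P(V) (column sums):
  P(V=0) = 5/8 + 1/8 = 3/4
  P(V=1) = 1/8 + 1/8 = 1/4

Decomposition 1: H(U) + H(V|U)
H(U) = -[(3/4)·log₂(3/4) + (1/4)·log₂(1/4)]
  = 0.3113 + 0.5000
  = 0.8113 bits
H(V|U) = -Σ P(U,V)·log₂ P(V|U), where P(V|U) = P(U,V) / P(U)
  (U=0,V=0): P(V|U) = (5/8)/(3/4) = 5/6;  -(5/8)·log₂(5/6) = 0.1644
  (U=0,V=1): P(V|U) = (1/8)/(3/4) = 1/6;  -(1/8)·log₂(1/6) = 0.3231
  (U=1,V=0): P(V|U) = (1/8)/(1/4) = 1/2;  -(1/8)·log₂(1/2) = 0.1250
  (U=1,V=1): P(V|U) = (1/8)/(1/4) = 1/2;  -(1/8)·log₂(1/2) = 0.1250
H(V|U) = 0.1644 + 0.3231 + 0.1250 + 0.1250
  = 0.7375 bits
H(U) + H(V|U) = 0.8113 + 0.7375 = 1.5488 bits

Decomposition 2: H(V) + H(U|V)
H(V) = -[(3/4)·log₂(3/4) + (1/4)·log₂(1/4)]
  = 0.3113 + 0.5000
  = 0.8113 bits
H(U|V) = -Σ P(U,V)·log₂ P(U|V), where P(U|V) = P(U,V) / P(V)
  (U=0,V=0): P(U|V) = (5/8)/(3/4) = 5/6;  -(5/8)·log₂(5/6) = 0.1644
  (U=0,V=1): P(U|V) = (1/8)/(1/4) = 1/2;  -(1/8)·log₂(1/2) = 0.1250
  (U=1,V=0): P(U|V) = (1/8)/(3/4) = 1/6;  -(1/8)·log₂(1/6) = 0.3231
  (U=1,V=1): P(U|V) = (1/8)/(1/4) = 1/2;  -(1/8)·log₂(1/2) = 0.1250
H(U|V) = 0.1644 + 0.1250 + 0.3231 + 0.1250
  = 0.7375 bits
H(V) + H(U|V) = 0.8113 + 0.7375 = 1.5488 bits

Direct computation of the joint entropy:
H(U,V) = -[(5/8)·log₂(5/8) + (1/8)·log₂(1/8) + (1/8)·log₂(1/8) + (1/8)·log₂(1/8)]
  = 0.4238 + 0.3750 + 0.3750 + 0.3750
  = 1.5488 bits

All three agree: H(U,V) = 1.5488 bits ✓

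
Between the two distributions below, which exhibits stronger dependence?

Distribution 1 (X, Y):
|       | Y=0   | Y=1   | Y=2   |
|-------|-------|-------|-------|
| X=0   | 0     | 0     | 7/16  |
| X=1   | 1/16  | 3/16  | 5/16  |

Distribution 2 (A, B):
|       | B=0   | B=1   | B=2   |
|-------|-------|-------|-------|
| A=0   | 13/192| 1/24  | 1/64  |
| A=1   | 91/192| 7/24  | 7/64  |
Distribution 1 (X, Y):
Marginal P(X) (row sums):
  P(X=0) = 0 + 0 + 7/16 = 7/16
  P(X=1) = 1/16 + 3/16 + 5/16 = 9/16
Marginal P(Y) (column sums):
  P(Y=0) = 0 + 1/16 = 1/16
  P(Y=1) = 0 + 3/16 = 3/16
  P(Y=2) = 7/16 + 5/16 = 3/4

H(X) = -[(7/16)·log₂(7/16) + (9/16)·log₂(9/16)]
  = 0.5218 + 0.4669
  = 0.9887 bits
H(Y) = -[(1/16)·log₂(1/16) + (3/16)·log₂(3/16) + (3/4)·log₂(3/4)]
  = 0.2500 + 0.4528 + 0.3113
  = 1.0141 bits
H(X,Y) = -[(7/16)·log₂(7/16) + (1/16)·log₂(1/16) + (3/16)·log₂(3/16) + (5/16)·log₂(5/16)]
  = 0.5218 + 0.2500 + 0.4528 + 0.5244
  = 1.7490 bits

I(X;Y) = H(X) + H(Y) - H(X,Y)
  = 0.9887 + 1.0141 - 1.7490
  = 0.2538 bits

Distribution 2 (A, B):
Marginal P(A) (row sums):
  P(A=0) = 13/192 + 1/24 + 1/64 = 1/8
  P(A=1) = 91/192 + 7/24 + 7/64 = 7/8
Marginal P(B) (column sums):
  P(B=0) = 13/192 + 91/192 = 13/24
  P(B=1) = 1/24 + 7/24 = 1/3
  P(B=2) = 1/64 + 7/64 = 1/8

H(A) = -[(1/8)·log₂(1/8) + (7/8)·log₂(7/8)]
  = 0.3750 + 0.1686
  = 0.5436 bits
H(B) = -[(13/24)·log₂(13/24) + (1/3)·log₂(1/3) + (1/8)·log₂(1/8)]
  = 0.4791 + 0.5283 + 0.3750
  = 1.3824 bits
H(A,B) = -[(13/192)·log₂(13/192) + (1/24)·log₂(1/24) + (1/64)·log₂(1/64) + (91/192)·log₂(91/192) + (7/24)·log₂(7/24) + (7/64)·log₂(7/64)]
  = 0.2630 + 0.1910 + 0.0938 + 0.5105 + 0.5185 + 0.3492
  = 1.9260 bits

I(A;B) = H(A) + H(B) - H(A,B)
  = 0.5436 + 1.3824 - 1.9260
  = 0.0000 bits

I(X;Y) = 0.2538 bits > I(A;B) = 0.0000 bits, so (X, Y) has the higher mutual information (stronger dependence).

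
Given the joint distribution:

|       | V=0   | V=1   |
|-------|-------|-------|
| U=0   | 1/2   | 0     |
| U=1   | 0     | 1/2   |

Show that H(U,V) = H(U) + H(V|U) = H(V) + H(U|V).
Marginal P(U) (row sums):
  P(U=0) = 1/2 + 0 = 1/2
  P(U=1) = 0 + 1/2 = 1/2
Marginal P(V) (column sums):
  P(V=0) = 1/2 + 0 = 1/2
  P(V=1) = 0 + 1/2 = 1/2

Decomposition 1: H(U) + H(V|U)
H(U) = -[(1/2)·log₂(1/2) + (1/2)·log₂(1/2)]
  = 0.5000 + 0.5000
  = 1.0000 bits
H(V|U) = -Σ P(U,V)·log₂ P(V|U), where P(V|U) = P(U,V) / P(U)
  (cells with P(U,V) = 0 contribute 0)
  (U=0,V=0): P(V|U) = (1/2)/(1/2) = 1;  -(1/2)·log₂(1) = 0.0000
  (U=1,V=1): P(V|U) = (1/2)/(1/2) = 1;  -(1/2)·log₂(1) = 0.0000
H(V|U) = 0.0000 + 0.0000
  = 0.0000 bits
H(U) + H(V|U) = 1.0000 + 0.0000 = 1.0000 bits

Decomposition 2: H(V) + H(U|V)
H(V) = -[(1/2)·log₂(1/2) + (1/2)·log₂(1/2)]
  = 0.5000 + 0.5000
  = 1.0000 bits
H(U|V) = -Σ P(U,V)·log₂ P(U|V), where P(U|V) = P(U,V) / P(V)
  (cells with P(U,V) = 0 contribute 0)
  (U=0,V=0): P(U|V) = (1/2)/(1/2) = 1;  -(1/2)·log₂(1) = 0.0000
  (U=1,V=1): P(U|V) = (1/2)/(1/2) = 1;  -(1/2)·log₂(1) = 0.0000
H(U|V) = 0.0000 + 0.0000
  = 0.0000 bits
H(V) + H(U|V) = 1.0000 + 0.0000 = 1.0000 bits

Direct computation of the joint entropy:
H(U,V) = -[(1/2)·log₂(1/2) + (1/2)·log₂(1/2)]
  = 0.5000 + 0.5000
  = 1.0000 bits

All three agree: H(U,V) = 1.0000 bits ✓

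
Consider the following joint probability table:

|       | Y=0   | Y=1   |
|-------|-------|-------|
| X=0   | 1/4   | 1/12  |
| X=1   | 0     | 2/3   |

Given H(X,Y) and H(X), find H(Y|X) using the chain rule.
From the chain rule: H(X,Y) = H(X) + H(Y|X)
Therefore: H(Y|X) = H(X,Y) - H(X)

H(X,Y) = -[(1/4)·log₂(1/4) + (1/12)·log₂(1/12) + (2/3)·log₂(2/3)]
  = 0.5000 + 0.2987 + 0.3900
  = 1.1887 bits
Marginal P(X) (row sums):
  P(X=0) = 1/4 + 1/12 = 1/3
  P(X=1) = 0 + 2/3 = 2/3
H(X) = -[(1/3)·log₂(1/3) + (2/3)·log₂(2/3)]
  = 0.5283 + 0.3900
  = 0.9183 bits

H(Y|X) = 1.1887 - 0.9183 = 0.2704 bits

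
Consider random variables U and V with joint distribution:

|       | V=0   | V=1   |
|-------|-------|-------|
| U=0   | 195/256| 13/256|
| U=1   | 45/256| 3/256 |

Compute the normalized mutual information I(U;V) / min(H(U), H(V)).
Marginal P(U) (row sums):
  P(U=0) = 195/256 + 13/256 = 13/16
  P(U=1) = 45/256 + 3/256 = 3/16
Marginal P(V) (column sums):
  P(V=0) = 195/256 + 45/256 = 15/16
  P(V=1) = 13/256 + 3/256 = 1/16

H(U) = -[(13/16)·log₂(13/16) + (3/16)·log₂(3/16)]
  = 0.2434 + 0.4528
  = 0.6962 bits
H(V) = -[(15/16)·log₂(15/16) + (1/16)·log₂(1/16)]
  = 0.0873 + 0.2500
  = 0.3373 bits
H(U,V) = -[(195/256)·log₂(195/256) + (13/256)·log₂(13/256) + (45/256)·log₂(45/256) + (3/256)·log₂(3/256)]
  = 0.2991 + 0.2183 + 0.4409 + 0.0752
  = 1.0335 bits

I(U;V) = H(U) + H(V) - H(U,V)
  = 0.6962 + 0.3373 - 1.0335
  = 0.0000 bits

min(H(U), H(V)) = min(0.6962, 0.3373) = 0.3373 bits
Normalized MI = 0.0000 / 0.3373 = 0.0000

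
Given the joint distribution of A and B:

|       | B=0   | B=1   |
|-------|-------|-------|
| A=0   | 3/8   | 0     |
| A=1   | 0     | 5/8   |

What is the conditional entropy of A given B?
Marginal P(B) (column sums):
  P(B=0) = 3/8 + 0 = 3/8
  P(B=1) = 0 + 5/8 = 5/8

H(A|B) = -Σ P(A,B)·log₂ P(A|B), where P(A|B) = P(A,B) / P(B)
  (cells with P(A,B) = 0 contribute 0)
  (A=0,B=0): P(A|B) = (3/8)/(3/8) = 1;  -(3/8)·log₂(1) = 0.0000
  (A=1,B=1): P(A|B) = (5/8)/(5/8) = 1;  -(5/8)·log₂(1) = 0.0000
H(A|B) = 0.0000 + 0.0000
  = 0.0000 bits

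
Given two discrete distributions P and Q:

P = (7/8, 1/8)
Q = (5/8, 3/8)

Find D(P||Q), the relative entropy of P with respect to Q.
D(P||Q) = Σ P(i) log₂(P(i)/Q(i))
  i=0: (7/8) × log₂((7/8)/(5/8)) = (7/8) × log₂(7/5) = 0.4247
  i=1: (1/8) × log₂((1/8)/(3/8)) = (1/8) × log₂(1/3) = -0.1981
D(P||Q) = 0.4247 - 0.1981
  = 0.2266 bits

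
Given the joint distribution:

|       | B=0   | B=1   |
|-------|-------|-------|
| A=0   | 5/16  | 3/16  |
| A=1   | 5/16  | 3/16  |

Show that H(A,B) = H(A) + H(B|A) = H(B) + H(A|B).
Marginal P(A) (row sums):
  P(A=0) = 5/16 + 3/16 = 1/2
  P(A=1) = 5/16 + 3/16 = 1/2
Marginal P(B) (column sums):
  P(B=0) = 5/16 + 5/16 = 5/8
  P(B=1) = 3/16 + 3/16 = 3/8

Decomposition 1: H(A) + H(B|A)
H(A) = -[(1/2)·log₂(1/2) + (1/2)·log₂(1/2)]
  = 0.5000 + 0.5000
  = 1.0000 bits
H(B|A) = -Σ P(A,B)·log₂ P(B|A), where P(B|A) = P(A,B) / P(A)
  (A=0,B=0): P(B|A) = (5/16)/(1/2) = 5/8;  -(5/16)·log₂(5/8) = 0.2119
  (A=0,B=1): P(B|A) = (3/16)/(1/2) = 3/8;  -(3/16)·log₂(3/8) = 0.2653
  (A=1,B=0): P(B|A) = (5/16)/(1/2) = 5/8;  -(5/16)·log₂(5/8) = 0.2119
  (A=1,B=1): P(B|A) = (3/16)/(1/2) = 3/8;  -(3/16)·log₂(3/8) = 0.2653
H(B|A) = 0.2119 + 0.2653 + 0.2119 + 0.2653
  = 0.9544 bits
H(A) + H(B|A) = 1.0000 + 0.9544 = 1.9544 bits

Decomposition 2: H(B) + H(A|B)
H(B) = -[(5/8)·log₂(5/8) + (3/8)·log₂(3/8)]
  = 0.4238 + 0.5306
  = 0.9544 bits
H(A|B) = -Σ P(A,B)·log₂ P(A|B), where P(A|B) = P(A,B) / P(B)
  (A=0,B=0): P(A|B) = (5/16)/(5/8) = 1/2;  -(5/16)·log₂(1/2) = 0.3125
  (A=0,B=1): P(A|B) = (3/16)/(3/8) = 1/2;  -(3/16)·log₂(1/2) = 0.1875
  (A=1,B=0): P(A|B) = (5/16)/(5/8) = 1/2;  -(5/16)·log₂(1/2) = 0.3125
  (A=1,B=1): P(A|B) = (3/16)/(3/8) = 1/2;  -(3/16)·log₂(1/2) = 0.1875
H(A|B) = 0.3125 + 0.1875 + 0.3125 + 0.1875
  = 1.0000 bits
H(B) + H(A|B) = 0.9544 + 1.0000 = 1.9544 bits

Direct computation of the joint entropy:
H(A,B) = -[(5/16)·log₂(5/16) + (3/16)·log₂(3/16) + (5/16)·log₂(5/16) + (3/16)·log₂(3/16)]
  = 0.5244 + 0.4528 + 0.5244 + 0.4528
  = 1.9544 bits

All three agree: H(A,B) = 1.9544 bits ✓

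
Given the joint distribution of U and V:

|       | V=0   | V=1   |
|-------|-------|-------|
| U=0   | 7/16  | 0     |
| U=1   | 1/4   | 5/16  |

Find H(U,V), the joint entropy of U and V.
H(U,V) = -Σ P(U,V) log₂ P(U,V), summed over the non-zero cells:
H(U,V) = -[(7/16)·log₂(7/16) + (1/4)·log₂(1/4) + (5/16)·log₂(5/16)]
  = 0.5218 + 0.5000 + 0.5244
  = 1.5462 bits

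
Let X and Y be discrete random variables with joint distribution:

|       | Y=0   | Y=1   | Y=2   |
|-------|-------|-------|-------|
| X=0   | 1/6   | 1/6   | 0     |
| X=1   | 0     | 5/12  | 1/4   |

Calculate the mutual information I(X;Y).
Marginal P(X) (row sums):
  P(X=0) = 1/6 + 1/6 + 0 = 1/3
  P(X=1) = 0 + 5/12 + 1/4 = 2/3
Marginal P(Y) (column sums):
  P(Y=0) = 1/6 + 0 = 1/6
  P(Y=1) = 1/6 + 5/12 = 7/12
  P(Y=2) = 0 + 1/4 = 1/4

H(X) = -[(1/3)·log₂(1/3) + (2/3)·log₂(2/3)]
  = 0.5283 + 0.3900
  = 0.9183 bits
H(Y) = -[(1/6)·log₂(1/6) + (7/12)·log₂(7/12) + (1/4)·log₂(1/4)]
  = 0.4308 + 0.4536 + 0.5000
  = 1.3844 bits
H(X,Y) = -[(1/6)·log₂(1/6) + (1/6)·log₂(1/6) + (5/12)·log₂(5/12) + (1/4)·log₂(1/4)]
  = 0.4308 + 0.4308 + 0.5263 + 0.5000
  = 1.8879 bits

I(X;Y) = H(X) + H(Y) - H(X,Y)
  = 0.9183 + 1.3844 - 1.8879
  = 0.4148 bits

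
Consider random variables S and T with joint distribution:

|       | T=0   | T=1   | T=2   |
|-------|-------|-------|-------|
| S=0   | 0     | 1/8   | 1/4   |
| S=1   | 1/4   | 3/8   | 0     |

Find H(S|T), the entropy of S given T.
Marginal P(T) (column sums):
  P(T=0) = 0 + 1/4 = 1/4
  P(T=1) = 1/8 + 3/8 = 1/2
  P(T=2) = 1/4 + 0 = 1/4

H(S|T) = -Σ P(S,T)·log₂ P(S|T), where P(S|T) = P(S,T) / P(T)
  (cells with P(S,T) = 0 contribute 0)
  (S=0,T=1): P(S|T) = (1/8)/(1/2) = 1/4;  -(1/8)·log₂(1/4) = 0.2500
  (S=0,T=2): P(S|T) = (1/4)/(1/4) = 1;  -(1/4)·log₂(1) = 0.0000
  (S=1,T=0): P(S|T) = (1/4)/(1/4) = 1;  -(1/4)·log₂(1) = 0.0000
  (S=1,T=1): P(S|T) = (3/8)/(1/2) = 3/4;  -(3/8)·log₂(3/4) = 0.1556
H(S|T) = 0.2500 + 0.0000 + 0.0000 + 0.1556
  = 0.4056 bits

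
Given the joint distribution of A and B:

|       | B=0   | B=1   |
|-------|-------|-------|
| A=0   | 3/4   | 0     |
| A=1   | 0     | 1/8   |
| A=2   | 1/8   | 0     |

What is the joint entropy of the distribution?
H(A,B) = -Σ P(A,B) log₂ P(A,B), summed over the non-zero cells:
H(A,B) = -[(3/4)·log₂(3/4) + (1/8)·log₂(1/8) + (1/8)·log₂(1/8)]
  = 0.3113 + 0.3750 + 0.3750
  = 1.0613 bits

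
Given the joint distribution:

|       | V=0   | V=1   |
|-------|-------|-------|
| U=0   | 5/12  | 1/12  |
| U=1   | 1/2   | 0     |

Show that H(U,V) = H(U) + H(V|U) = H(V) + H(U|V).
Marginal P(U) (row sums):
  P(U=0) = 5/12 + 1/12 = 1/2
  P(U=1) = 1/2 + 0 = 1/2
Marginal P(V) (column sums):
  P(V=0) = 5/12 + 1/2 = 11/12
  P(V=1) = 1/12 + 0 = 1/12

Decomposition 1: H(U) + H(V|U)
H(U) = -[(1/2)·log₂(1/2) + (1/2)·log₂(1/2)]
  = 0.5000 + 0.5000
  = 1.0000 bits
H(V|U) = -Σ P(U,V)·log₂ P(V|U), where P(V|U) = P(U,V) / P(U)
  (cells with P(U,V) = 0 contribute 0)
  (U=0,V=0): P(V|U) = (5/12)/(1/2) = 5/6;  -(5/12)·log₂(5/6) = 0.1096
  (U=0,V=1): P(V|U) = (1/12)/(1/2) = 1/6;  -(1/12)·log₂(1/6) = 0.2154
  (U=1,V=0): P(V|U) = (1/2)/(1/2) = 1;  -(1/2)·log₂(1) = 0.0000
H(V|U) = 0.1096 + 0.2154 + 0.0000
  = 0.3250 bits
H(U) + H(V|U) = 1.0000 + 0.3250 = 1.3250 bits

Decomposition 2: H(V) + H(U|V)
H(V) = -[(11/12)·log₂(11/12) + (1/12)·log₂(1/12)]
  = 0.1151 + 0.2987
  = 0.4138 bits
H(U|V) = -Σ P(U,V)·log₂ P(U|V), where P(U|V) = P(U,V) / P(V)
  (cells with P(U,V) = 0 contribute 0)
  (U=0,V=0): P(U|V) = (5/12)/(11/12) = 5/11;  -(5/12)·log₂(5/11) = 0.4740
  (U=0,V=1): P(U|V) = (1/12)/(1/12) = 1;  -(1/12)·log₂(1) = 0.0000
  (U=1,V=0): P(U|V) = (1/2)/(11/12) = 6/11;  -(1/2)·log₂(6/11) = 0.4372
H(U|V) = 0.4740 + 0.0000 + 0.4372
  = 0.9112 bits
H(V) + H(U|V) = 0.4138 + 0.9112 = 1.3250 bits

Direct computation of the joint entropy:
H(U,V) = -[(5/12)·log₂(5/12) + (1/12)·log₂(1/12) + (1/2)·log₂(1/2)]
  = 0.5263 + 0.2987 + 0.5000
  = 1.3250 bits

All three agree: H(U,V) = 1.3250 bits ✓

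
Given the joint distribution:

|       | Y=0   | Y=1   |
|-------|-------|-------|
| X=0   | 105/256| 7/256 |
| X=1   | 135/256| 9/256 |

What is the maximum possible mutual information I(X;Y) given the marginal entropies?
The upper bound on mutual information is I(X;Y) ≤ min(H(X), H(Y)).

Marginal P(X) (row sums):
  P(X=0) = 105/256 + 7/256 = 7/16
  P(X=1) = 135/256 + 9/256 = 9/16
Marginal P(Y) (column sums):
  P(Y=0) = 105/256 + 135/256 = 15/16
  P(Y=1) = 7/256 + 9/256 = 1/16

H(X) = -[(7/16)·log₂(7/16) + (9/16)·log₂(9/16)]
  = 0.5218 + 0.4669
  = 0.9887 bits
H(Y) = -[(15/16)·log₂(15/16) + (1/16)·log₂(1/16)]
  = 0.0873 + 0.2500
  = 0.3373 bits

Maximum possible I(X;Y) = min(0.9887, 0.3373) = 0.3373 bits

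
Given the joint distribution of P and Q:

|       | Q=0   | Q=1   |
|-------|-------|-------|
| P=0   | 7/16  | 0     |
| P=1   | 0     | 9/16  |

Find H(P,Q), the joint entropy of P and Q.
H(P,Q) = -Σ P(P,Q) log₂ P(P,Q), summed over the non-zero cells:
H(P,Q) = -[(7/16)·log₂(7/16) + (9/16)·log₂(9/16)]
  = 0.5218 + 0.4669
  = 0.9887 bits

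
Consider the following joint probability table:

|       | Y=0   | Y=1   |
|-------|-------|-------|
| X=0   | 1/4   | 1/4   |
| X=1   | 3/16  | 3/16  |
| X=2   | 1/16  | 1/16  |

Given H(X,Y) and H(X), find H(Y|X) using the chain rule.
From the chain rule: H(X,Y) = H(X) + H(Y|X)
Therefore: H(Y|X) = H(X,Y) - H(X)

H(X,Y) = -[(1/4)·log₂(1/4) + (1/4)·log₂(1/4) + (3/16)·log₂(3/16) + (3/16)·log₂(3/16) + (1/16)·log₂(1/16) + (1/16)·log₂(1/16)]
  = 0.5000 + 0.5000 + 0.4528 + 0.4528 + 0.2500 + 0.2500
  = 2.4056 bits
Marginal P(X) (row sums):
  P(X=0) = 1/4 + 1/4 = 1/2
  P(X=1) = 3/16 + 3/16 = 3/8
  P(X=2) = 1/16 + 1/16 = 1/8
H(X) = -[(1/2)·log₂(1/2) + (3/8)·log₂(3/8) + (1/8)·log₂(1/8)]
  = 0.5000 + 0.5306 + 0.3750
  = 1.4056 bits

H(Y|X) = 2.4056 - 1.4056 = 1.0000 bits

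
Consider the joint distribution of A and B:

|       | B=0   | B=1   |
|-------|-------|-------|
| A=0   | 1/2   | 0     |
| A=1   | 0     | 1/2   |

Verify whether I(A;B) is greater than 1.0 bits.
Marginal P(A) (row sums):
  P(A=0) = 1/2 + 0 = 1/2
  P(A=1) = 0 + 1/2 = 1/2
Marginal P(B) (column sums):
  P(B=0) = 1/2 + 0 = 1/2
  P(B=1) = 0 + 1/2 = 1/2

H(A) = -[(1/2)·log₂(1/2) + (1/2)·log₂(1/2)]
  = 0.5000 + 0.5000
  = 1.0000 bits
H(B) = -[(1/2)·log₂(1/2) + (1/2)·log₂(1/2)]
  = 0.5000 + 0.5000
  = 1.0000 bits
H(A,B) = -[(1/2)·log₂(1/2) + (1/2)·log₂(1/2)]
  = 0.5000 + 0.5000
  = 1.0000 bits

I(A;B) = H(A) + H(B) - H(A,B)
  = 1.0000 + 1.0000 - 1.0000
  = 1.0000 bits

No. I(A;B) = 1.0000 bits, which is ≤ 1.0 bits.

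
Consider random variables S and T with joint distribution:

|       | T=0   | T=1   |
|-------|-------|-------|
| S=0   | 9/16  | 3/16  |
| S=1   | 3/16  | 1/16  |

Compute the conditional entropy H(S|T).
Marginal P(T) (column sums):
  P(T=0) = 9/16 + 3/16 = 3/4
  P(T=1) = 3/16 + 1/16 = 1/4

H(S|T) = -Σ P(S,T)·log₂ P(S|T), where P(S|T) = P(S,T) / P(T)
  (S=0,T=0): P(S|T) = (9/16)/(3/4) = 3/4;  -(9/16)·log₂(3/4) = 0.2335
  (S=0,T=1): P(S|T) = (3/16)/(1/4) = 3/4;  -(3/16)·log₂(3/4) = 0.0778
  (S=1,T=0): P(S|T) = (3/16)/(3/4) = 1/4;  -(3/16)·log₂(1/4) = 0.3750
  (S=1,T=1): P(S|T) = (1/16)/(1/4) = 1/4;  -(1/16)·log₂(1/4) = 0.1250
H(S|T) = 0.2335 + 0.0778 + 0.3750 + 0.1250
  = 0.8113 bits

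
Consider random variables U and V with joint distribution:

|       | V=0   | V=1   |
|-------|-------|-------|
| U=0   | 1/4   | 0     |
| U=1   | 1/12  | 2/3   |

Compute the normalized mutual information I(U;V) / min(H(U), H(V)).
Marginal P(U) (row sums):
  P(U=0) = 1/4 + 0 = 1/4
  P(U=1) = 1/12 + 2/3 = 3/4
Marginal P(V) (column sums):
  P(V=0) = 1/4 + 1/12 = 1/3
  P(V=1) = 0 + 2/3 = 2/3

H(U) = -[(1/4)·log₂(1/4) + (3/4)·log₂(3/4)]
  = 0.5000 + 0.3113
  = 0.8113 bits
H(V) = -[(1/3)·log₂(1/3) + (2/3)·log₂(2/3)]
  = 0.5283 + 0.3900
  = 0.9183 bits
H(U,V) = -[(1/4)·log₂(1/4) + (1/12)·log₂(1/12) + (2/3)·log₂(2/3)]
  = 0.5000 + 0.2987 + 0.3900
  = 1.1887 bits

I(U;V) = H(U) + H(V) - H(U,V)
  = 0.8113 + 0.9183 - 1.1887
  = 0.5409 bits

min(H(U), H(V)) = min(0.8113, 0.9183) = 0.8113 bits
Normalized MI = 0.5409 / 0.8113 = 0.6667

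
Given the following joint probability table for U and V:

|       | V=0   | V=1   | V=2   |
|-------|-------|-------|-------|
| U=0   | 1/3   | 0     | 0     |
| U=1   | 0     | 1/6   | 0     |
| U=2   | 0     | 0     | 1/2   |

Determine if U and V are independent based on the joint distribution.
Marginal P(U) (row sums):
  P(U=0) = 1/3 + 0 + 0 = 1/3
  P(U=1) = 0 + 1/6 + 0 = 1/6
  P(U=2) = 0 + 0 + 1/2 = 1/2
Marginal P(V) (column sums):
  P(V=0) = 1/3 + 0 + 0 = 1/3
  P(V=1) = 0 + 1/6 + 0 = 1/6
  P(V=2) = 0 + 0 + 1/2 = 1/2

U and V are independent iff P(U=i,V=j) = P(U=i)·P(V=j) for every cell.
  P(U=0)·P(V=0) = 1/3 × 1/3 = 1/9, but P(U=0,V=0) = 1/3 ✗

No, U and V are not independent. Quantitatively, I(U;V) > 0:

H(U) = -[(1/3)·log₂(1/3) + (1/6)·log₂(1/6) + (1/2)·log₂(1/2)]
  = 0.5283 + 0.4308 + 0.5000
  = 1.4591 bits
H(V) = -[(1/3)·log₂(1/3) + (1/6)·log₂(1/6) + (1/2)·log₂(1/2)]
  = 0.5283 + 0.4308 + 0.5000
  = 1.4591 bits
H(U,V) = -[(1/3)·log₂(1/3) + (1/6)·log₂(1/6) + (1/2)·log₂(1/2)]
  = 0.5283 + 0.4308 + 0.5000
  = 1.4591 bits
I(U;V) = H(U) + H(V) - H(U,V) = 1.4591 + 1.4591 - 1.4591 = 1.4591 bits > 0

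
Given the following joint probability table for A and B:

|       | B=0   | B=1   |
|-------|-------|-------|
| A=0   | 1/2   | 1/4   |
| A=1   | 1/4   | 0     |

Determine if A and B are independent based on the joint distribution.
Marginal P(A) (row sums):
  P(A=0) = 1/2 + 1/4 = 3/4
  P(A=1) = 1/4 + 0 = 1/4
Marginal P(B) (column sums):
  P(B=0) = 1/2 + 1/4 = 3/4
  P(B=1) = 1/4 + 0 = 1/4

A and B are independent iff P(A=i,B=j) = P(A=i)·P(B=j) for every cell.
  P(A=0)·P(B=0) = 3/4 × 3/4 = 9/16, but P(A=0,B=0) = 1/2 ✗

No, A and B are not independent. Quantitatively, I(A;B) > 0:

H(A) = -[(3/4)·log₂(3/4) + (1/4)·log₂(1/4)]
  = 0.3113 + 0.5000
  = 0.8113 bits
H(B) = -[(3/4)·log₂(3/4) + (1/4)·log₂(1/4)]
  = 0.3113 + 0.5000
  = 0.8113 bits
H(A,B) = -[(1/2)·log₂(1/2) + (1/4)·log₂(1/4) + (1/4)·log₂(1/4)]
  = 0.5000 + 0.5000 + 0.5000
  = 1.5000 bits
I(A;B) = H(A) + H(B) - H(A,B) = 0.8113 + 0.8113 - 1.5000 = 0.1226 bits > 0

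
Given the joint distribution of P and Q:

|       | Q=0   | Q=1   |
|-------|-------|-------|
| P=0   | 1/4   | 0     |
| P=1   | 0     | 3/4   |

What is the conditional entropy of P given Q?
Marginal P(Q) (column sums):
  P(Q=0) = 1/4 + 0 = 1/4
  P(Q=1) = 0 + 3/4 = 3/4

H(P|Q) = -Σ P(P,Q)·log₂ P(P|Q), where P(P|Q) = P(P,Q) / P(Q)
  (cells with P(P,Q) = 0 contribute 0)
  (P=0,Q=0): P(P|Q) = (1/4)/(1/4) = 1;  -(1/4)·log₂(1) = 0.0000
  (P=1,Q=1): P(P|Q) = (3/4)/(3/4) = 1;  -(3/4)·log₂(1) = 0.0000
H(P|Q) = 0.0000 + 0.0000
  = 0.0000 bits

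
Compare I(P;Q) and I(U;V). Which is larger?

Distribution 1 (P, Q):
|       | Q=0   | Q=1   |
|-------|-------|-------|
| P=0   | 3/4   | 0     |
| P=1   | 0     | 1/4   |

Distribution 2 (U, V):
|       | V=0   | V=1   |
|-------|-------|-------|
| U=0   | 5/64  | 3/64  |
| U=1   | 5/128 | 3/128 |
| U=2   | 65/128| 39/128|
Distribution 1 (P, Q):
Marginal P(P) (row sums):
  P(P=0) = 3/4 + 0 = 3/4
  P(P=1) = 0 + 1/4 = 1/4
Marginal P(Q) (column sums):
  P(Q=0) = 3/4 + 0 = 3/4
  P(Q=1) = 0 + 1/4 = 1/4

H(P) = -[(3/4)·log₂(3/4) + (1/4)·log₂(1/4)]
  = 0.3113 + 0.5000
  = 0.8113 bits
H(Q) = -[(3/4)·log₂(3/4) + (1/4)·log₂(1/4)]
  = 0.3113 + 0.5000
  = 0.8113 bits
H(P,Q) = -[(3/4)·log₂(3/4) + (1/4)·log₂(1/4)]
  = 0.3113 + 0.5000
  = 0.8113 bits

I(P;Q) = H(P) + H(Q) - H(P,Q)
  = 0.8113 + 0.8113 - 0.8113
  = 0.8113 bits

Distribution 2 (U, V):
Marginal P(U) (row sums):
  P(U=0) = 5/64 + 3/64 = 1/8
  P(U=1) = 5/128 + 3/128 = 1/16
  P(U=2) = 65/128 + 39/128 = 13/16
Marginal P(V) (column sums):
  P(V=0) = 5/64 + 5/128 + 65/128 = 5/8
  P(V=1) = 3/64 + 3/128 + 39/128 = 3/8

H(U) = -[(1/8)·log₂(1/8) + (1/16)·log₂(1/16) + (13/16)·log₂(13/16)]
  = 0.3750 + 0.2500 + 0.2434
  = 0.8684 bits
H(V) = -[(5/8)·log₂(5/8) + (3/8)·log₂(3/8)]
  = 0.4238 + 0.5306
  = 0.9544 bits
H(U,V) = -[(5/64)·log₂(5/64) + (3/64)·log₂(3/64) + (5/128)·log₂(5/128) + (3/128)·log₂(3/128) + (65/128)·log₂(65/128) + (39/128)·log₂(39/128)]
  = 0.2873 + 0.2070 + 0.1827 + 0.1269 + 0.4965 + 0.5224
  = 1.8228 bits

I(U;V) = H(U) + H(V) - H(U,V)
  = 0.8684 + 0.9544 - 1.8228
  = 0.0000 bits

I(P;Q) = 0.8113 bits > I(U;V) = 0.0000 bits, so (P, Q) has the higher mutual information (stronger dependence).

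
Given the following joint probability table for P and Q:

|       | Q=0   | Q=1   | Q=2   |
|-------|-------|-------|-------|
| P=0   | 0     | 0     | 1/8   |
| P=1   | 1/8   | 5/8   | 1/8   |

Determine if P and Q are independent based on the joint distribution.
Marginal P(P) (row sums):
  P(P=0) = 0 + 0 + 1/8 = 1/8
  P(P=1) = 1/8 + 5/8 + 1/8 = 7/8
Marginal P(Q) (column sums):
  P(Q=0) = 0 + 1/8 = 1/8
  P(Q=1) = 0 + 5/8 = 5/8
  P(Q=2) = 1/8 + 1/8 = 1/4

P and Q are independent iff P(P=i,Q=j) = P(P=i)·P(Q=j) for every cell.
  P(P=0)·P(Q=0) = 1/8 × 1/8 = 1/64, but P(P=0,Q=0) = 0 ✗

No, P and Q are not independent. Quantitatively, I(P;Q) > 0:

H(P) = -[(1/8)·log₂(1/8) + (7/8)·log₂(7/8)]
  = 0.3750 + 0.1686
  = 0.5436 bits
H(Q) = -[(1/8)·log₂(1/8) + (5/8)·log₂(5/8) + (1/4)·log₂(1/4)]
  = 0.3750 + 0.4238 + 0.5000
  = 1.2988 bits
H(P,Q) = -[(1/8)·log₂(1/8) + (1/8)·log₂(1/8) + (5/8)·log₂(5/8) + (1/8)·log₂(1/8)]
  = 0.3750 + 0.3750 + 0.4238 + 0.3750
  = 1.5488 bits
I(P;Q) = H(P) + H(Q) - H(P,Q) = 0.5436 + 1.2988 - 1.5488 = 0.2936 bits > 0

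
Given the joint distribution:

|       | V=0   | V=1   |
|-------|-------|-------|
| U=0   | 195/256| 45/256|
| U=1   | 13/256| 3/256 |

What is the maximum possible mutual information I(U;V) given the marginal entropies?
The upper bound on mutual information is I(U;V) ≤ min(H(U), H(V)).

Marginal P(U) (row sums):
  P(U=0) = 195/256 + 45/256 = 15/16
  P(U=1) = 13/256 + 3/256 = 1/16
Marginal P(V) (column sums):
  P(V=0) = 195/256 + 13/256 = 13/16
  P(V=1) = 45/256 + 3/256 = 3/16

H(U) = -[(15/16)·log₂(15/16) + (1/16)·log₂(1/16)]
  = 0.0873 + 0.2500
  = 0.3373 bits
H(V) = -[(13/16)·log₂(13/16) + (3/16)·log₂(3/16)]
  = 0.2434 + 0.4528
  = 0.6962 bits

Maximum possible I(U;V) = min(0.3373, 0.6962) = 0.3373 bits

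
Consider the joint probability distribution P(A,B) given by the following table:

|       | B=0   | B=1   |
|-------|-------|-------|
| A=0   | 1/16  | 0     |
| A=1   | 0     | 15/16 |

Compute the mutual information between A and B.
Marginal P(A) (row sums):
  P(A=0) = 1/16 + 0 = 1/16
  P(A=1) = 0 + 15/16 = 15/16
Marginal P(B) (column sums):
  P(B=0) = 1/16 + 0 = 1/16
  P(B=1) = 0 + 15/16 = 15/16

H(A) = -[(1/16)·log₂(1/16) + (15/16)·log₂(15/16)]
  = 0.2500 + 0.0873
  = 0.3373 bits
H(B) = -[(1/16)·log₂(1/16) + (15/16)·log₂(15/16)]
  = 0.2500 + 0.0873
  = 0.3373 bits
H(A,B) = -[(1/16)·log₂(1/16) + (15/16)·log₂(15/16)]
  = 0.2500 + 0.0873
  = 0.3373 bits

I(A;B) = H(A) + H(B) - H(A,B)
  = 0.3373 + 0.3373 - 0.3373
  = 0.3373 bits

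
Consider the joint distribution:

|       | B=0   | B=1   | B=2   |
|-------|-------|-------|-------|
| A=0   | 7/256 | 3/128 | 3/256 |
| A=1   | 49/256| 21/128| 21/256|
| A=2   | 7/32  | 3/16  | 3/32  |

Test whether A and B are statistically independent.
Marginal P(A) (row sums):
  P(A=0) = 7/256 + 3/128 + 3/256 = 1/16
  P(A=1) = 49/256 + 21/128 + 21/256 = 7/16
  P(A=2) = 7/32 + 3/16 + 3/32 = 1/2
Marginal P(B) (column sums):
  P(B=0) = 7/256 + 49/256 + 7/32 = 7/16
  P(B=1) = 3/128 + 21/128 + 3/16 = 3/8
  P(B=2) = 3/256 + 21/256 + 3/32 = 3/16

A and B are independent iff P(A=i,B=j) = P(A=i)·P(B=j) for every cell.
  P(A=0)·P(B=0) = 1/16 × 7/16 = 7/256 = P(A=0,B=0) ✓
  P(A=0)·P(B=1) = 1/16 × 3/8 = 3/128 = P(A=0,B=1) ✓
  P(A=0)·P(B=2) = 1/16 × 3/16 = 3/256 = P(A=0,B=2) ✓
  P(A=1)·P(B=0) = 7/16 × 7/16 = 49/256 = P(A=1,B=0) ✓
  P(A=1)·P(B=1) = 7/16 × 3/8 = 21/128 = P(A=1,B=1) ✓
  P(A=1)·P(B=2) = 7/16 × 3/16 = 21/256 = P(A=1,B=2) ✓
  P(A=2)·P(B=0) = 1/2 × 7/16 = 7/32 = P(A=2,B=0) ✓
  P(A=2)·P(B=1) = 1/2 × 3/8 = 3/16 = P(A=2,B=1) ✓
  P(A=2)·P(B=2) = 1/2 × 3/16 = 3/32 = P(A=2,B=2) ✓

Yes, A and B are independent: every cell factors, so I(A;B) = 0 bits.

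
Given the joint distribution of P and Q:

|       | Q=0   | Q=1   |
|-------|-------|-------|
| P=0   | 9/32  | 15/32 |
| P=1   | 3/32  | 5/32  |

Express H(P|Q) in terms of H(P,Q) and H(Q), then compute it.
H(P|Q) = H(P,Q) - H(Q)

Marginal P(Q) (column sums):
  P(Q=0) = 9/32 + 3/32 = 3/8
  P(Q=1) = 15/32 + 5/32 = 5/8

H(P,Q) = -[(9/32)·log₂(9/32) + (15/32)·log₂(15/32) + (3/32)·log₂(3/32) + (5/32)·log₂(5/32)]
  = 0.5147 + 0.5124 + 0.3202 + 0.4184
  = 1.7657 bits
H(Q) = -[(3/8)·log₂(3/8) + (5/8)·log₂(5/8)]
  = 0.5306 + 0.4238
  = 0.9544 bits

H(P|Q) = 1.7657 - 0.9544 = 0.8113 bits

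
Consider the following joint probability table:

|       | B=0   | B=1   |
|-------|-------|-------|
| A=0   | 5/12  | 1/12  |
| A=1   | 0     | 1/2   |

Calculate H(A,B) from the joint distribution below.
H(A,B) = -Σ P(A,B) log₂ P(A,B), summed over the non-zero cells:
H(A,B) = -[(5/12)·log₂(5/12) + (1/12)·log₂(1/12) + (1/2)·log₂(1/2)]
  = 0.5263 + 0.2987 + 0.5000
  = 1.3250 bits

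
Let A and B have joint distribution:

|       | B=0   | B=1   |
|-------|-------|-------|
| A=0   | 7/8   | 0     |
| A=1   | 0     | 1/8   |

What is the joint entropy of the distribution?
H(A,B) = -Σ P(A,B) log₂ P(A,B), summed over the non-zero cells:
H(A,B) = -[(7/8)·log₂(7/8) + (1/8)·log₂(1/8)]
  = 0.1686 + 0.3750
  = 0.5436 bits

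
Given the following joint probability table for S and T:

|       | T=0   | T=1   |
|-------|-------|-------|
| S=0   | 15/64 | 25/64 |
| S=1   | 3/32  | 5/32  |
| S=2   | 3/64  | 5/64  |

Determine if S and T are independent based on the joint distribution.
Marginal P(S) (row sums):
  P(S=0) = 15/64 + 25/64 = 5/8
  P(S=1) = 3/32 + 5/32 = 1/4
  P(S=2) = 3/64 + 5/64 = 1/8
Marginal P(T) (column sums):
  P(T=0) = 15/64 + 3/32 + 3/64 = 3/8
  P(T=1) = 25/64 + 5/32 + 5/64 = 5/8

S and T are independent iff P(S=i,T=j) = P(S=i)·P(T=j) for every cell.
  P(S=0)·P(T=0) = 5/8 × 3/8 = 15/64 = P(S=0,T=0) ✓
  P(S=0)·P(T=1) = 5/8 × 5/8 = 25/64 = P(S=0,T=1) ✓
  P(S=1)·P(T=0) = 1/4 × 3/8 = 3/32 = P(S=1,T=0) ✓
  P(S=1)·P(T=1) = 1/4 × 5/8 = 5/32 = P(S=1,T=1) ✓
  P(S=2)·P(T=0) = 1/8 × 3/8 = 3/64 = P(S=2,T=0) ✓
  P(S=2)·P(T=1) = 1/8 × 5/8 = 5/64 = P(S=2,T=1) ✓

Yes, S and T are independent: every cell factors, so I(S;T) = 0 bits.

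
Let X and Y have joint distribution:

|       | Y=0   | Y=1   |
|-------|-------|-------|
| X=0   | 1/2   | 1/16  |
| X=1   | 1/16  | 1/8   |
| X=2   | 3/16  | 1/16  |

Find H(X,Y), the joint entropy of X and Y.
H(X,Y) = -Σ P(X,Y) log₂ P(X,Y), summed over the non-zero cells:
H(X,Y) = -[(1/2)·log₂(1/2) + (1/16)·log₂(1/16) + (1/16)·log₂(1/16) + (1/8)·log₂(1/8) + (3/16)·log₂(3/16) + (1/16)·log₂(1/16)]
  = 0.5000 + 0.2500 + 0.2500 + 0.3750 + 0.4528 + 0.2500
  = 2.0778 bits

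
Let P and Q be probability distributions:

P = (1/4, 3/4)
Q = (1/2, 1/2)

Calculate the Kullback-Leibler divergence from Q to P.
D(P||Q) = Σ P(i) log₂(P(i)/Q(i))
  i=0: (1/4) × log₂((1/4)/(1/2)) = (1/4) × log₂(1/2) = -0.2500
  i=1: (3/4) × log₂((3/4)/(1/2)) = (3/4) × log₂(3/2) = 0.4387
D(P||Q) = -0.2500 + 0.4387
  = 0.1887 bits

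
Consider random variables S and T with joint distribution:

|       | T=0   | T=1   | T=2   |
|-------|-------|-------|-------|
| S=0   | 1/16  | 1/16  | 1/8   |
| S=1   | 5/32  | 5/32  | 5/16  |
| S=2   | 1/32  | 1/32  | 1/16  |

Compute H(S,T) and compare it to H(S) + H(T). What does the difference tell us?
Marginal P(S) (row sums):
  P(S=0) = 1/16 + 1/16 + 1/8 = 1/4
  P(S=1) = 5/32 + 5/32 + 5/16 = 5/8
  P(S=2) = 1/32 + 1/32 + 1/16 = 1/8
Marginal P(T) (column sums):
  P(T=0) = 1/16 + 5/32 + 1/32 = 1/4
  P(T=1) = 1/16 + 5/32 + 1/32 = 1/4
  P(T=2) = 1/8 + 5/16 + 1/16 = 1/2

H(S,T) = -[(1/16)·log₂(1/16) + (1/16)·log₂(1/16) + (1/8)·log₂(1/8) + (5/32)·log₂(5/32) + (5/32)·log₂(5/32) + (5/16)·log₂(5/16) + (1/32)·log₂(1/32) + (1/32)·log₂(1/32) + (1/16)·log₂(1/16)]
  = 0.2500 + 0.2500 + 0.3750 + 0.4184 + 0.4184 + 0.5244 + 0.1563 + 0.1563 + 0.2500
  = 2.7988 bits
H(S) = -[(1/4)·log₂(1/4) + (5/8)·log₂(5/8) + (1/8)·log₂(1/8)]
  = 0.5000 + 0.4238 + 0.3750
  = 1.2988 bits
H(T) = -[(1/4)·log₂(1/4) + (1/4)·log₂(1/4) + (1/2)·log₂(1/2)]
  = 0.5000 + 0.5000 + 0.5000
  = 1.5000 bits

H(S) + H(T) = 1.2988 + 1.5000 = 2.7988 bits
Difference: H(S) + H(T) - H(S,T) = 2.7988 - 2.7988 = 0.0000 bits = I(S;T)

The difference is the mutual information; it is 0 here, so S and T are independent (the joint entropy equals the sum of the marginal entropies).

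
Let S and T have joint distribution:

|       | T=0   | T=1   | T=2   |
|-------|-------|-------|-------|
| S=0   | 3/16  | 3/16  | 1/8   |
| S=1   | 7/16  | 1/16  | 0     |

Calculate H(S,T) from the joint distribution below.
H(S,T) = -Σ P(S,T) log₂ P(S,T), summed over the non-zero cells:
H(S,T) = -[(3/16)·log₂(3/16) + (3/16)·log₂(3/16) + (1/8)·log₂(1/8) + (7/16)·log₂(7/16) + (1/16)·log₂(1/16)]
  = 0.4528 + 0.4528 + 0.3750 + 0.5218 + 0.2500
  = 2.0524 bits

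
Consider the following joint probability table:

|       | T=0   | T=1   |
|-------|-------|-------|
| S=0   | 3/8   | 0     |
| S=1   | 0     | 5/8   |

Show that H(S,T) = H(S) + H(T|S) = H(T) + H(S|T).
Marginal P(S) (row sums):
  P(S=0) = 3/8 + 0 = 3/8
  P(S=1) = 0 + 5/8 = 5/8
Marginal P(T) (column sums):
  P(T=0) = 3/8 + 0 = 3/8
  P(T=1) = 0 + 5/8 = 5/8

Decomposition 1: H(S) + H(T|S)
H(S) = -[(3/8)·log₂(3/8) + (5/8)·log₂(5/8)]
  = 0.5306 + 0.4238
  = 0.9544 bits
H(T|S) = -Σ P(S,T)·log₂ P(T|S), where P(T|S) = P(S,T) / P(S)
  (cells with P(S,T) = 0 contribute 0)
  (S=0,T=0): P(T|S) = (3/8)/(3/8) = 1;  -(3/8)·log₂(1) = 0.0000
  (S=1,T=1): P(T|S) = (5/8)/(5/8) = 1;  -(5/8)·log₂(1) = 0.0000
H(T|S) = 0.0000 + 0.0000
  = 0.0000 bits
H(S) + H(T|S) = 0.9544 + 0.0000 = 0.9544 bits

Decomposition 2: H(T) + H(S|T)
H(T) = -[(3/8)·log₂(3/8) + (5/8)·log₂(5/8)]
  = 0.5306 + 0.4238
  = 0.9544 bits
H(S|T) = -Σ P(S,T)·log₂ P(S|T), where P(S|T) = P(S,T) / P(T)
  (cells with P(S,T) = 0 contribute 0)
  (S=0,T=0): P(S|T) = (3/8)/(3/8) = 1;  -(3/8)·log₂(1) = 0.0000
  (S=1,T=1): P(S|T) = (5/8)/(5/8) = 1;  -(5/8)·log₂(1) = 0.0000
H(S|T) = 0.0000 + 0.0000
  = 0.0000 bits
H(T) + H(S|T) = 0.9544 + 0.0000 = 0.9544 bits

Direct computation of the joint entropy:
H(S,T) = -[(3/8)·log₂(3/8) + (5/8)·log₂(5/8)]
  = 0.5306 + 0.4238
  = 0.9544 bits

All three agree: H(S,T) = 0.9544 bits ✓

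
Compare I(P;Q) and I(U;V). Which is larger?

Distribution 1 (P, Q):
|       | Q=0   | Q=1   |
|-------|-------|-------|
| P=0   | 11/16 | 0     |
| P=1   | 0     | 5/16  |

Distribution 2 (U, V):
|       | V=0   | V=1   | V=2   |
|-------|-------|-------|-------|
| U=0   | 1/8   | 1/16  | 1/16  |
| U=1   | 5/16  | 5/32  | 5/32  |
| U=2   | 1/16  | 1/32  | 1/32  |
Distribution 1 (P, Q):
Marginal P(P) (row sums):
  P(P=0) = 11/16 + 0 = 11/16
  P(P=1) = 0 + 5/16 = 5/16
Marginal P(Q) (column sums):
  P(Q=0) = 11/16 + 0 = 11/16
  P(Q=1) = 0 + 5/16 = 5/16

H(P) = -[(11/16)·log₂(11/16) + (5/16)·log₂(5/16)]
  = 0.3716 + 0.5244
  = 0.8960 bits
H(Q) = -[(11/16)·log₂(11/16) + (5/16)·log₂(5/16)]
  = 0.3716 + 0.5244
  = 0.8960 bits
H(P,Q) = -[(11/16)·log₂(11/16) + (5/16)·log₂(5/16)]
  = 0.3716 + 0.5244
  = 0.8960 bits

I(P;Q) = H(P) + H(Q) - H(P,Q)
  = 0.8960 + 0.8960 - 0.8960
  = 0.8960 bits

Distribution 2 (U, V):
Marginal P(U) (row sums):
  P(U=0) = 1/8 + 1/16 + 1/16 = 1/4
  P(U=1) = 5/16 + 5/32 + 5/32 = 5/8
  P(U=2) = 1/16 + 1/32 + 1/32 = 1/8
Marginal P(V) (column sums):
  P(V=0) = 1/8 + 5/16 + 1/16 = 1/2
  P(V=1) = 1/16 + 5/32 + 1/32 = 1/4
  P(V=2) = 1/16 + 5/32 + 1/32 = 1/4

H(U) = -[(1/4)·log₂(1/4) + (5/8)·log₂(5/8) + (1/8)·log₂(1/8)]
  = 0.5000 + 0.4238 + 0.3750
  = 1.2988 bits
H(V) = -[(1/2)·log₂(1/2) + (1/4)·log₂(1/4) + (1/4)·log₂(1/4)]
  = 0.5000 + 0.5000 + 0.5000
  = 1.5000 bits
H(U,V) = -[(1/8)·log₂(1/8) + (1/16)·log₂(1/16) + (1/16)·log₂(1/16) + (5/16)·log₂(5/16) + (5/32)·log₂(5/32) + (5/32)·log₂(5/32) + (1/16)·log₂(1/16) + (1/32)·log₂(1/32) + (1/32)·log₂(1/32)]
  = 0.3750 + 0.2500 + 0.2500 + 0.5244 + 0.4184 + 0.4184 + 0.2500 + 0.1563 + 0.1563
  = 2.7988 bits

I(U;V) = H(U) + H(V) - H(U,V)
  = 1.2988 + 1.5000 - 2.7988
  = 0.0000 bits

I(P;Q) = 0.8960 bits > I(U;V) = 0.0000 bits, so (P, Q) has the higher mutual information (stronger dependence).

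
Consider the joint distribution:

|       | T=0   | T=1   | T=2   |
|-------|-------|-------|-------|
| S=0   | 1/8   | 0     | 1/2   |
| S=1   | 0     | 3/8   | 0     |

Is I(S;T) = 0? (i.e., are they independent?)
Marginal P(S) (row sums):
  P(S=0) = 1/8 + 0 + 1/2 = 5/8
  P(S=1) = 0 + 3/8 + 0 = 3/8
Marginal P(T) (column sums):
  P(T=0) = 1/8 + 0 = 1/8
  P(T=1) = 0 + 3/8 = 3/8
  P(T=2) = 1/2 + 0 = 1/2

S and T are independent iff P(S=i,T=j) = P(S=i)·P(T=j) for every cell.
  P(S=0)·P(T=0) = 5/8 × 1/8 = 5/64, but P(S=0,T=0) = 1/8 ✗

No, S and T are not independent. Quantitatively, I(S;T) > 0:

H(S) = -[(5/8)·log₂(5/8) + (3/8)·log₂(3/8)]
  = 0.4238 + 0.5306
  = 0.9544 bits
H(T) = -[(1/8)·log₂(1/8) + (3/8)·log₂(3/8) + (1/2)·log₂(1/2)]
  = 0.3750 + 0.5306 + 0.5000
  = 1.4056 bits
H(S,T) = -[(1/8)·log₂(1/8) + (1/2)·log₂(1/2) + (3/8)·log₂(3/8)]
  = 0.3750 + 0.5000 + 0.5306
  = 1.4056 bits
I(S;T) = H(S) + H(T) - H(S,T) = 0.9544 + 1.4056 - 1.4056 = 0.9544 bits > 0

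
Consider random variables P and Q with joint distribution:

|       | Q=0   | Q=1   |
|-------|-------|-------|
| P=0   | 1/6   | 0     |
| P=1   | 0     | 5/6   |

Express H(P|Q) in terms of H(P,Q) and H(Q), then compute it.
H(P|Q) = H(P,Q) - H(Q)

Marginal P(Q) (column sums):
  P(Q=0) = 1/6 + 0 = 1/6
  P(Q=1) = 0 + 5/6 = 5/6

H(P,Q) = -[(1/6)·log₂(1/6) + (5/6)·log₂(5/6)]
  = 0.4308 + 0.2192
  = 0.6500 bits
H(Q) = -[(1/6)·log₂(1/6) + (5/6)·log₂(5/6)]
  = 0.4308 + 0.2192
  = 0.6500 bits

H(P|Q) = 0.6500 - 0.6500 = 0.0000 bits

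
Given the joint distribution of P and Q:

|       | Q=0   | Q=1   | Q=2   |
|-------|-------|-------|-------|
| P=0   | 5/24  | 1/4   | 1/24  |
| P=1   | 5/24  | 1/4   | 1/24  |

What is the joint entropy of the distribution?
H(P,Q) = -Σ P(P,Q) log₂ P(P,Q), summed over the non-zero cells:
H(P,Q) = -[(5/24)·log₂(5/24) + (1/4)·log₂(1/4) + (1/24)·log₂(1/24) + (5/24)·log₂(5/24) + (1/4)·log₂(1/4) + (1/24)·log₂(1/24)]
  = 0.4715 + 0.5000 + 0.1910 + 0.4715 + 0.5000 + 0.1910
  = 2.3250 bits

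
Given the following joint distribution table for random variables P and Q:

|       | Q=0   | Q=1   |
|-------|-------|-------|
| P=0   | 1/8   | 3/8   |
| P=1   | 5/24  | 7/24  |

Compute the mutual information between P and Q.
Marginal P(P) (row sums):
  P(P=0) = 1/8 + 3/8 = 1/2
  P(P=1) = 5/24 + 7/24 = 1/2
Marginal P(Q) (column sums):
  P(Q=0) = 1/8 + 5/24 = 1/3
  P(Q=1) = 3/8 + 7/24 = 2/3

H(P) = -[(1/2)·log₂(1/2) + (1/2)·log₂(1/2)]
  = 0.5000 + 0.5000
  = 1.0000 bits
H(Q) = -[(1/3)·log₂(1/3) + (2/3)·log₂(2/3)]
  = 0.5283 + 0.3900
  = 0.9183 bits
H(P,Q) = -[(1/8)·log₂(1/8) + (3/8)·log₂(3/8) + (5/24)·log₂(5/24) + (7/24)·log₂(7/24)]
  = 0.3750 + 0.5306 + 0.4715 + 0.5185
  = 1.8956 bits

I(P;Q) = H(P) + H(Q) - H(P,Q)
  = 1.0000 + 0.9183 - 1.8956
  = 0.0227 bits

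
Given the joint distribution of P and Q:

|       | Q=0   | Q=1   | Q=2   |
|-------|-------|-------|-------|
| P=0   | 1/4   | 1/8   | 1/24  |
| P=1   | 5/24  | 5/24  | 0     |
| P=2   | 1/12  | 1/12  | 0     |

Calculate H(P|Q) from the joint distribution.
Marginal P(Q) (column sums):
  P(Q=0) = 1/4 + 5/24 + 1/12 = 13/24
  P(Q=1) = 1/8 + 5/24 + 1/12 = 5/12
  P(Q=2) = 1/24 + 0 + 0 = 1/24

H(P|Q) = -Σ P(P,Q)·log₂ P(P|Q), where P(P|Q) = P(P,Q) / P(Q)
  (cells with P(P,Q) = 0 contribute 0)
  (P=0,Q=0): P(P|Q) = (1/4)/(13/24) = 6/13;  -(1/4)·log₂(6/13) = 0.2789
  (P=0,Q=1): P(P|Q) = (1/8)/(5/12) = 3/10;  -(1/8)·log₂(3/10) = 0.2171
  (P=0,Q=2): P(P|Q) = (1/24)/(1/24) = 1;  -(1/24)·log₂(1) = 0.0000
  (P=1,Q=0): P(P|Q) = (5/24)/(13/24) = 5/13;  -(5/24)·log₂(5/13) = 0.2872
  (P=1,Q=1): P(P|Q) = (5/24)/(5/12) = 1/2;  -(5/24)·log₂(1/2) = 0.2083
  (P=2,Q=0): P(P|Q) = (1/12)/(13/24) = 2/13;  -(1/12)·log₂(2/13) = 0.2250
  (P=2,Q=1): P(P|Q) = (1/12)/(5/12) = 1/5;  -(1/12)·log₂(1/5) = 0.1935
H(P|Q) = 0.2789 + 0.2171 + 0.0000 + 0.2872 + 0.2083 + 0.2250 + 0.1935
  = 1.4100 bits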